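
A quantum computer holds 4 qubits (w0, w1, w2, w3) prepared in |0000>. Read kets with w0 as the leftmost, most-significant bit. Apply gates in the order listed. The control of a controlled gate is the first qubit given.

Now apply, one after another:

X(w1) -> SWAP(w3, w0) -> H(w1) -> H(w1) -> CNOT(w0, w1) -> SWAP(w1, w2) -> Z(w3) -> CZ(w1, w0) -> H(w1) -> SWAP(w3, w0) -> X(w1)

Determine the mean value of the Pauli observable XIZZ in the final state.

The observable XIZZ averages to 0.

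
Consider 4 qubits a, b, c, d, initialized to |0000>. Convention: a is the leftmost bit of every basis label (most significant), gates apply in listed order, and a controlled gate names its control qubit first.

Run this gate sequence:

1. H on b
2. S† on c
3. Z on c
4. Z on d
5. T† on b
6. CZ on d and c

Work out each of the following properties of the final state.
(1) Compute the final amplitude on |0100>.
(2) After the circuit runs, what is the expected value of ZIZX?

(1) The final state's coefficient on |0100> equals -sqrt(2)*exp(3*I*pi/4)/2.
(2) In the final state, ZIZX has expectation 0.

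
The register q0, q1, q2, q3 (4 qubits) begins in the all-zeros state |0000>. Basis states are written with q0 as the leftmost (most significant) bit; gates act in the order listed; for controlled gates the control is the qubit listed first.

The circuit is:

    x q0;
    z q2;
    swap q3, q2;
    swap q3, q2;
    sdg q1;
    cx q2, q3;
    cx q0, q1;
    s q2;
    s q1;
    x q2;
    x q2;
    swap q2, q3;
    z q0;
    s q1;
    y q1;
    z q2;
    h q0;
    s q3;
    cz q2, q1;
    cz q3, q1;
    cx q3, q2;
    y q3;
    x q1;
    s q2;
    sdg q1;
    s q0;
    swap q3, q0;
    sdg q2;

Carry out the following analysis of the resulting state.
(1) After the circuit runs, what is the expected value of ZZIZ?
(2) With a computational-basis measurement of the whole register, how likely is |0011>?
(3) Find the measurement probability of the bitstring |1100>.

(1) The observable ZZIZ averages to 0. Key observation: gates 3-4 undo each other exactly, leaving only the rest of the circuit to track.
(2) Outcome |0011> occurs with probability 0.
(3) A full measurement returns |1100> with probability 1/2.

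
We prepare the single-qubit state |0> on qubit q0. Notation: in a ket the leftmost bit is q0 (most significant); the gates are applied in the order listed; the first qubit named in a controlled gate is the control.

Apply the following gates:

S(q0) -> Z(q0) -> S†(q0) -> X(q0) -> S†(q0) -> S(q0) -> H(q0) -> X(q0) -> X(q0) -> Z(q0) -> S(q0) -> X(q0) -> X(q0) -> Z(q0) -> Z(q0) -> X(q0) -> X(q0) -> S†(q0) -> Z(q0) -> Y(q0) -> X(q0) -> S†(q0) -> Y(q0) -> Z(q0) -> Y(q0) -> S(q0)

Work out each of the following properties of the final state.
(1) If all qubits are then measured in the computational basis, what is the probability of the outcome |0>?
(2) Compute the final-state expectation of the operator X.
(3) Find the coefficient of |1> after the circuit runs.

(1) Outcome |0> occurs with probability 1/2.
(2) In the final state, X has expectation -1.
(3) |1> carries amplitude sqrt(2)*I/2 in the final state.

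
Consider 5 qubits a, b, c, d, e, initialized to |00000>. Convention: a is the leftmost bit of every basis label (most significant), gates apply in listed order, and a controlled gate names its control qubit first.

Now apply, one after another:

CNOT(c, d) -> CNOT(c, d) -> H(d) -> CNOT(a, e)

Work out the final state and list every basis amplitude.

The final amplitudes are sqrt(2)/2 on |00000>, sqrt(2)/2 on |00010>, and 0 on every other basis state. Key observation: steps 1-2 multiply out to the identity, so the circuit reduces to the remaining gates.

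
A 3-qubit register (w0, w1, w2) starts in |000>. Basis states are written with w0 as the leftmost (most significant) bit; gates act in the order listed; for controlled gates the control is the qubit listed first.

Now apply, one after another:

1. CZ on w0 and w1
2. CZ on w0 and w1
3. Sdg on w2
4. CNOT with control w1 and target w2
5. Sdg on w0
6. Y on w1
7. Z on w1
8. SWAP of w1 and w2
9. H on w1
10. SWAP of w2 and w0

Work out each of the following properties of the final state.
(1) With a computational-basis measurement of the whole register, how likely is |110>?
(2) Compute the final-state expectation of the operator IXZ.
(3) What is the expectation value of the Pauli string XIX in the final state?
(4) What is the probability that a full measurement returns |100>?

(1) A full measurement returns |110> with probability 1/2.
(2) The expectation value of IXZ is 1.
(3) The observable XIX averages to 0.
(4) A full measurement returns |100> with probability 1/2.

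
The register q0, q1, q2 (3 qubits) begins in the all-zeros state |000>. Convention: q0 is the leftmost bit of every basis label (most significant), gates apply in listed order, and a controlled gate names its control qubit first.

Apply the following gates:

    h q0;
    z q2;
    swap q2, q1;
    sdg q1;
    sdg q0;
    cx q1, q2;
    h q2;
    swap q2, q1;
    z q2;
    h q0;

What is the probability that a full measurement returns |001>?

Outcome |001> occurs with probability 0.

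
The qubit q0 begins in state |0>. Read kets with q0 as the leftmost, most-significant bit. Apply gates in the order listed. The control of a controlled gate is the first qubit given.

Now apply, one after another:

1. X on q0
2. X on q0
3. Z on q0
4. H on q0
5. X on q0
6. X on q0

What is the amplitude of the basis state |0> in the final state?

The final state's coefficient on |0> equals sqrt(2)/2.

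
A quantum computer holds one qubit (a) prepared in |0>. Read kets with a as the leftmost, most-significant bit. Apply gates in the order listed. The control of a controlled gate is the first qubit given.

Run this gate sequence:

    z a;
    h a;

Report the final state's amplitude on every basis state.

The final amplitudes are sqrt(2)/2 on |0>, sqrt(2)/2 on |1>.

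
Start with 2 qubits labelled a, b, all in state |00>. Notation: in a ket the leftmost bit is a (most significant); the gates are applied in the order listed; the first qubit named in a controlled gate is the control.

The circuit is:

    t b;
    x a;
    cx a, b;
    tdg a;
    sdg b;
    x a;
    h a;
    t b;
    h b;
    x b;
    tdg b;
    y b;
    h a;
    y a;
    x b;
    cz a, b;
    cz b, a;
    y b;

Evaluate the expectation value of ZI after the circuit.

The observable ZI averages to -1.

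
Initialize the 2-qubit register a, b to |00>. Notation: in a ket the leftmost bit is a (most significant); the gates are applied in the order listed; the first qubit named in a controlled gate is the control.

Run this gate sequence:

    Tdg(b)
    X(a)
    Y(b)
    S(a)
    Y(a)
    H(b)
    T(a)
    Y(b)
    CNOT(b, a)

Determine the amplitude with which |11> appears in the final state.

|11> carries amplitude -sqrt(2)/2 in the final state.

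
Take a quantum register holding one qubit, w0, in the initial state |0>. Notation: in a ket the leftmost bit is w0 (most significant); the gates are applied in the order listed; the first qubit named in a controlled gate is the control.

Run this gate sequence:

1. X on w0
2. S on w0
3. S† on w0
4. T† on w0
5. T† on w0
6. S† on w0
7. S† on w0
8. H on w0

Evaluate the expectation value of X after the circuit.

The expectation value of X is -1.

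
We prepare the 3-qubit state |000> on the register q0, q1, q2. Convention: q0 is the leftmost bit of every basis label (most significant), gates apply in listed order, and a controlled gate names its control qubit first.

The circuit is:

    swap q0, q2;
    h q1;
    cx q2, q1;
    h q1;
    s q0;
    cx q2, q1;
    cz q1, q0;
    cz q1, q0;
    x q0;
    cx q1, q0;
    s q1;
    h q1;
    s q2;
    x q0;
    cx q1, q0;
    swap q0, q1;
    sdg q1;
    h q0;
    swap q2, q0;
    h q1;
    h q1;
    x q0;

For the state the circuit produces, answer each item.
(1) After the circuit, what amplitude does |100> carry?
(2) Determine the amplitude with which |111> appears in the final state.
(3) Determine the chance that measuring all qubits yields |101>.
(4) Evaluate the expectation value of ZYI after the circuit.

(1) The amplitude on |100> is 1/2. Key observation: steps 7-8 multiply out to the identity, so the circuit reduces to the remaining gates.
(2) The amplitude on |111> is I/2.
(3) Outcome |101> occurs with probability 1/4.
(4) The expectation value of ZYI is 0.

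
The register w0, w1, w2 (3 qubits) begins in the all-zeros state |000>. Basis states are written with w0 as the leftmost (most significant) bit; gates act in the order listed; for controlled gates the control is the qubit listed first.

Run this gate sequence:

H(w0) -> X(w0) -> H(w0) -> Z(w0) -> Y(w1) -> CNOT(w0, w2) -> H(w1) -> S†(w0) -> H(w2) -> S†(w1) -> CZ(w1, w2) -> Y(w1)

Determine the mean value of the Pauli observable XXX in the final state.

The expectation value of XXX is 0.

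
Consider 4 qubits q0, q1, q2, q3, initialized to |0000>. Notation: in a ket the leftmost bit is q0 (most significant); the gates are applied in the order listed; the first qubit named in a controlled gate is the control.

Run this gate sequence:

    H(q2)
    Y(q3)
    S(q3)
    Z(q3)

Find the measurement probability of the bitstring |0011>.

A full measurement returns |0011> with probability 1/2.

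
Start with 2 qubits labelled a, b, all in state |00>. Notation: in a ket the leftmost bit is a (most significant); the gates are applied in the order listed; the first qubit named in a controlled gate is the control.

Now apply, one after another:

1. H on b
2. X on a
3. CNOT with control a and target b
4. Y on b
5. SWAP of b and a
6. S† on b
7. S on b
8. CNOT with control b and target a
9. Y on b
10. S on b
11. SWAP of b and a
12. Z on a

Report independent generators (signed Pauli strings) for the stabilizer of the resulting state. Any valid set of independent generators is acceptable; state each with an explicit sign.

One valid set of independent stabilizer generators is -IX, +ZI (any independent generating set of the same group is equally correct).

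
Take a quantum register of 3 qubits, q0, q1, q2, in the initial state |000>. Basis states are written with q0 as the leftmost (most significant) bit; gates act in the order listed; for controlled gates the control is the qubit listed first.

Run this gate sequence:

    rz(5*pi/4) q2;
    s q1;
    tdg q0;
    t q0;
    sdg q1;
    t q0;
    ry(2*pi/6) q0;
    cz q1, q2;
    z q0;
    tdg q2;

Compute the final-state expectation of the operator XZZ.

The expectation value of XZZ is -sqrt(3)/2. Key observation: steps 2-5 multiply out to the identity, so the circuit reduces to the remaining gates.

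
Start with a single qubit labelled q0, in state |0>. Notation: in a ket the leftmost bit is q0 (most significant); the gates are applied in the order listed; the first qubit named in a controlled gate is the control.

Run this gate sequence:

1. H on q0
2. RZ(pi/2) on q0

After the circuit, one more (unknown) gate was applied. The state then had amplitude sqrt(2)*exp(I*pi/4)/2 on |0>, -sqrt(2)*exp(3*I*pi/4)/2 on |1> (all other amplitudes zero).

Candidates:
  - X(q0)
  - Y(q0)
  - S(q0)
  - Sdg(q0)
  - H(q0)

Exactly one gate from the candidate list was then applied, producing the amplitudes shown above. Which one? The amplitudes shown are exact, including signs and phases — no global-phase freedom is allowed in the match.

It was X(q0) that produced the state shown.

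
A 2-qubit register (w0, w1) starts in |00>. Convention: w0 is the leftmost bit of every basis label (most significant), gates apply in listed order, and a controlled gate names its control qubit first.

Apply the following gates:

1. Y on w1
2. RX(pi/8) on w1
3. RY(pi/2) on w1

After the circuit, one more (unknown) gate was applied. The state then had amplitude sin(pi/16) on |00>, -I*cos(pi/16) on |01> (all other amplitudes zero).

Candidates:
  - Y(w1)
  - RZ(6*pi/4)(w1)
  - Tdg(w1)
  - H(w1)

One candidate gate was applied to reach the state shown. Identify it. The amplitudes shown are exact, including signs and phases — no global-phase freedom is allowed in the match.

The unique candidate consistent with the amplitudes is H(w1).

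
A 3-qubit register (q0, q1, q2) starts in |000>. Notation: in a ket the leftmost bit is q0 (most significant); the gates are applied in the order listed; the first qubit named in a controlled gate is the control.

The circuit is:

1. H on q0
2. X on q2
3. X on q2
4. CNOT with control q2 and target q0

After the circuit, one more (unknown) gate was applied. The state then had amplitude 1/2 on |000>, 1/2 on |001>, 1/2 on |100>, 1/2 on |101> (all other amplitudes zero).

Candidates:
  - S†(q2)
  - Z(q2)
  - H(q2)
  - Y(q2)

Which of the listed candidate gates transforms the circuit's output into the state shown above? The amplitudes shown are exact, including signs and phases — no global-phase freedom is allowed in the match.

The applied gate was H(q2).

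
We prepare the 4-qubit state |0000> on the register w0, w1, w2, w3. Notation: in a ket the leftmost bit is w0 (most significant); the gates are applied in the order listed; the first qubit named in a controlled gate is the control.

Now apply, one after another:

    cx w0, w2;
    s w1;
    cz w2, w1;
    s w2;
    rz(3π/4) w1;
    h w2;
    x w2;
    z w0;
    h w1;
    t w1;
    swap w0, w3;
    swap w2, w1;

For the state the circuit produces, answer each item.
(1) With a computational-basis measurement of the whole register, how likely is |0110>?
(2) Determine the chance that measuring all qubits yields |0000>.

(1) The probability of measuring |0110> is 1/4.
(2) A full measurement returns |0000> with probability 1/4.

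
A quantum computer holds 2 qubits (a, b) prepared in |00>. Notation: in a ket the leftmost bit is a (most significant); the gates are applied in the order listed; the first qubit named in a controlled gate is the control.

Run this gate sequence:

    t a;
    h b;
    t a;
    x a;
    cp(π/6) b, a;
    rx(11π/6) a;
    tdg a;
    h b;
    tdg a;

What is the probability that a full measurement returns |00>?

Outcome |00> occurs with probability 1/16.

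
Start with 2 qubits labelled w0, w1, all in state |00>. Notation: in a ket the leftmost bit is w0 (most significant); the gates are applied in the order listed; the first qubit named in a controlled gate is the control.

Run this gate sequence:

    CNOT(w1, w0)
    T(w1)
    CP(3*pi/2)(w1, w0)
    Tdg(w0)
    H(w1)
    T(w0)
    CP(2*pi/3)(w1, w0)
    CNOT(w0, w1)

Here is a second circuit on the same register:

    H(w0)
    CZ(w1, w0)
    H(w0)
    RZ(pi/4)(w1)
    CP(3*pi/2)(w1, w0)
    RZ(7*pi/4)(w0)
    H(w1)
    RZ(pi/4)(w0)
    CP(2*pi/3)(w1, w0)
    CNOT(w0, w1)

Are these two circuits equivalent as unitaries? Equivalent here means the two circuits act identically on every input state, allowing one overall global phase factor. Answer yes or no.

Yes, they are equivalent — the unitaries differ by at most a global phase.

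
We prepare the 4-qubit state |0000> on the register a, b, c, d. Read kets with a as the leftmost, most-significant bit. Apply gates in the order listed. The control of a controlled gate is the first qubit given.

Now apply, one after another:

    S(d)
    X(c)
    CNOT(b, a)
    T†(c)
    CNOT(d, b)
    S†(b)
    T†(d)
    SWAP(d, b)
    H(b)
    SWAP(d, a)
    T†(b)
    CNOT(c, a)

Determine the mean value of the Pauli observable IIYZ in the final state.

The expectation value of IIYZ is 0.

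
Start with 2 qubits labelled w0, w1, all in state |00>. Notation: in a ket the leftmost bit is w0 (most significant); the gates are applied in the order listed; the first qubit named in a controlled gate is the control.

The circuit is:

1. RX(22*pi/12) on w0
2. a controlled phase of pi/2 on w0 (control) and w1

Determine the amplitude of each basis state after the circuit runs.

The final amplitudes are -sqrt(6)/4 - sqrt(2)/4 on |00>, 0 on |01>, I*(-sqrt(6) + sqrt(2))/4 on |10>, 0 on |11>.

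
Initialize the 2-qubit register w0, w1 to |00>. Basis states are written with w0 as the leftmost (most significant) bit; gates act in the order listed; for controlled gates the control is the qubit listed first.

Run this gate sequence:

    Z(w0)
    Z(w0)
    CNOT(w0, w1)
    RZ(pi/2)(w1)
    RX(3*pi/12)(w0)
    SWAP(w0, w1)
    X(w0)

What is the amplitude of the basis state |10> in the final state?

|10> carries amplitude -sqrt(sqrt(2) + 2)*exp(3*I*pi/4)/2 in the final state.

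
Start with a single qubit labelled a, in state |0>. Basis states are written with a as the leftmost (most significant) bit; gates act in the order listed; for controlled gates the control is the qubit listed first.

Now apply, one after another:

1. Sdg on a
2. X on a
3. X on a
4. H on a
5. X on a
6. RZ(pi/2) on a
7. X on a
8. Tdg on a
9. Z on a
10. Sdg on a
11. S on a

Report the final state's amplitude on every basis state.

The final amplitudes are sqrt(2)*exp(I*pi/4)/2 on |0>, sqrt(2)*I/2 on |1>. Key observation: the block from step 2 through step 3 cancels to the identity and can be dropped.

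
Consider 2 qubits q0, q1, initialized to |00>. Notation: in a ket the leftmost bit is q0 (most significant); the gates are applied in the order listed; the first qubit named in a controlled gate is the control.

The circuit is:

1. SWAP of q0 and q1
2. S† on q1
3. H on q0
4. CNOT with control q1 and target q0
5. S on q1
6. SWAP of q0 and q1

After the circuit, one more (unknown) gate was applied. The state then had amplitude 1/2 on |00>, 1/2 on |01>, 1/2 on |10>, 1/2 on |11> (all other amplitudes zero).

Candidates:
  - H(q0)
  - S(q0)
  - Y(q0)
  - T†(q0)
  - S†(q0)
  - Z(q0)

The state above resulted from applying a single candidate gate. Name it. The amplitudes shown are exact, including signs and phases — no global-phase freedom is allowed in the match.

The applied gate was H(q0).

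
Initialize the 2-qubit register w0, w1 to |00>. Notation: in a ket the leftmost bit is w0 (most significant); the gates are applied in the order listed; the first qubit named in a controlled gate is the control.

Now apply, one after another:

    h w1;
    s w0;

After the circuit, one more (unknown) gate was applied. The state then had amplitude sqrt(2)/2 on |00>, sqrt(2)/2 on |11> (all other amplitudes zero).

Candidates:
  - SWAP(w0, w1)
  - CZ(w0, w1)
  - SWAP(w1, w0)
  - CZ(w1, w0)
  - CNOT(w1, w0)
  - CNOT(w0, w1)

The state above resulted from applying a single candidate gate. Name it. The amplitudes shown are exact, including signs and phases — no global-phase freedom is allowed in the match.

The applied gate was CNOT(w1, w0).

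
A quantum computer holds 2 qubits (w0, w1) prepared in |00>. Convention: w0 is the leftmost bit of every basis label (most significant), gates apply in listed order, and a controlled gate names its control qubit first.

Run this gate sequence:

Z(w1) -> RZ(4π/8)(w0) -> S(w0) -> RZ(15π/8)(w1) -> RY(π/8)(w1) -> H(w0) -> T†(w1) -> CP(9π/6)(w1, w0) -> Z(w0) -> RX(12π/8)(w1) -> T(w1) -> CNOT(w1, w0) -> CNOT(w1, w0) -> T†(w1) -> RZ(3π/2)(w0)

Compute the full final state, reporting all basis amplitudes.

After the circuit, the state carries amplitude (I*sin(pi/16) + exp(I*pi/4)*cos(pi/16))*exp(13*I*pi/16)/2 on |00>, -I*exp(I*pi/16)*cos(pi/16)/2 - exp(-3*I*pi/16)*sin(pi/16)/2 on |01>, exp(-7*I*pi/16)*cos(pi/16)/2 + exp(-11*I*pi/16)*sin(pi/16)/2 on |10>, -I*exp(-11*I*pi/16)*sin(pi/16)/2 + I*exp(-7*I*pi/16)*cos(pi/16)/2 on |11>. Key observation: gates 11-14 undo each other exactly, leaving only the rest of the circuit to track.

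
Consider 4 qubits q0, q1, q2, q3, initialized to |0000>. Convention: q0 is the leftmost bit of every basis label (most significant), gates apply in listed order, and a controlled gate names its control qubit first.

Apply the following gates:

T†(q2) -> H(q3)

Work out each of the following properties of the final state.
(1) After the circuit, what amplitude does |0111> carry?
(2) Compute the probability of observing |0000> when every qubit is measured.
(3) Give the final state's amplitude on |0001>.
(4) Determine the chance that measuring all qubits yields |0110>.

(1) |0111> carries amplitude 0 in the final state.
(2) A full measurement returns |0000> with probability 1/2.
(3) The amplitude on |0001> is sqrt(2)/2.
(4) The probability of measuring |0110> is 0.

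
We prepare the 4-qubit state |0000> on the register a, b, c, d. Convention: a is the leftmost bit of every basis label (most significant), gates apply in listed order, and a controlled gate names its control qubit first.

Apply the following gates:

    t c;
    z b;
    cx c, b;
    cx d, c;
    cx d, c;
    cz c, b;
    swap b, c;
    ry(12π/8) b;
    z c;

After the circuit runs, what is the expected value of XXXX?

In the final state, XXXX has expectation 0. Key observation: the block from step 4 through step 5 cancels to the identity and can be dropped.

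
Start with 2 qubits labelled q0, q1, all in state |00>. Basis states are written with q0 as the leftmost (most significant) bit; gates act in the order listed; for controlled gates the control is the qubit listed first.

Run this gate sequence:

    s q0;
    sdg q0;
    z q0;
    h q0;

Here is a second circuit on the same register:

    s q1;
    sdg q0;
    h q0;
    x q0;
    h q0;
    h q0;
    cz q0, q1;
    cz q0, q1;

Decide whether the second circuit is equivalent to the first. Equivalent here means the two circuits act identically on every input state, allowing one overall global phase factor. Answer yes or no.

No, they are not equivalent — no single phase factor reconciles the two unitaries.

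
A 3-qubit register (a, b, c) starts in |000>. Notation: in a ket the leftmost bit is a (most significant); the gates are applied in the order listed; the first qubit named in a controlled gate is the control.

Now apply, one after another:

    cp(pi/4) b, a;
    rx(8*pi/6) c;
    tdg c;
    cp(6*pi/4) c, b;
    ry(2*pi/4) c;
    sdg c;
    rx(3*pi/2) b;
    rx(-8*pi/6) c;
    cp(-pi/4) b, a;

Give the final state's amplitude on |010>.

The final state's coefficient on |010> equals (sqrt(3) + 3 + (1 - sqrt(3))*exp(3*I*pi/4))*exp(3*I*pi/4)/8.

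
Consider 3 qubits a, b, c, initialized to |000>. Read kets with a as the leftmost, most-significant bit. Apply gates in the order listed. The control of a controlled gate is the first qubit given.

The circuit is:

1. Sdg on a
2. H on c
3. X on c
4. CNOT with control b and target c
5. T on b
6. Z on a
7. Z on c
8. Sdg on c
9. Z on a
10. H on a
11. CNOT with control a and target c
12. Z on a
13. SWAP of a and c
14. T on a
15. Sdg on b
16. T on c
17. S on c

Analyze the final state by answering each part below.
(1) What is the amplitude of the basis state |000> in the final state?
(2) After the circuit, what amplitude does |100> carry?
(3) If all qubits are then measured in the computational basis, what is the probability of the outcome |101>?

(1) The final state's coefficient on |000> equals 1/2.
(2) The amplitude on |100> is exp(3*I*pi/4)/2.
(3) A full measurement returns |101> with probability 1/4.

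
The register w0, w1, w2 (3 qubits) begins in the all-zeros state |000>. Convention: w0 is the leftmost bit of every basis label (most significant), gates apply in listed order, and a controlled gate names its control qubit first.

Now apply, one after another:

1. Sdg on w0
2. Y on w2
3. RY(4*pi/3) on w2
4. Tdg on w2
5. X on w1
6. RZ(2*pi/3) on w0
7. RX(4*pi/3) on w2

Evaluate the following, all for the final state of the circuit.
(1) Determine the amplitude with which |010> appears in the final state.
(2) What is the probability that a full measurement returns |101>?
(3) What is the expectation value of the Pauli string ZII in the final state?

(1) |010> carries amplitude sqrt(3)*(1 + exp(I*pi/4))*exp(I*pi/6)/4 in the final state.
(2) Outcome |101> occurs with probability 0.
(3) The observable ZII averages to 1.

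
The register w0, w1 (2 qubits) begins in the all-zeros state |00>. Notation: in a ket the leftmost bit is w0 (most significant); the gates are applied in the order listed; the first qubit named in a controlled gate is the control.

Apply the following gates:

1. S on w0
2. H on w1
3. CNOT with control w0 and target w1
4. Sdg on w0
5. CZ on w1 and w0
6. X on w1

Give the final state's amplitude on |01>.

The final state's coefficient on |01> equals sqrt(2)/2.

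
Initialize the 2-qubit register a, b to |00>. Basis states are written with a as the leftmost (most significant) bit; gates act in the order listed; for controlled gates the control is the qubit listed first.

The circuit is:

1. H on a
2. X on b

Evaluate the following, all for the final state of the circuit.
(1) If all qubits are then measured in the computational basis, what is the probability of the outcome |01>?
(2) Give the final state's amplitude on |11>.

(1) Outcome |01> occurs with probability 1/2.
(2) |11> carries amplitude sqrt(2)/2 in the final state.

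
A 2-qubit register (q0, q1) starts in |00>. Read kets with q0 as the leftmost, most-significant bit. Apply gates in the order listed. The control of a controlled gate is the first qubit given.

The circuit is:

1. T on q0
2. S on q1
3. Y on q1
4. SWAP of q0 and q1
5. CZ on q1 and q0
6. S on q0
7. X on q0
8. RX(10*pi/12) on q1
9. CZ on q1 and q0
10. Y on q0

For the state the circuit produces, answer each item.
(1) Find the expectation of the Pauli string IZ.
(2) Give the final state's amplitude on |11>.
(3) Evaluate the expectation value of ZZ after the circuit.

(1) The expectation value of IZ is -sqrt(3)/2.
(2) The final state's coefficient on |11> equals -sqrt(6)/4 - sqrt(2)/4.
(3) The observable ZZ averages to sqrt(3)/2.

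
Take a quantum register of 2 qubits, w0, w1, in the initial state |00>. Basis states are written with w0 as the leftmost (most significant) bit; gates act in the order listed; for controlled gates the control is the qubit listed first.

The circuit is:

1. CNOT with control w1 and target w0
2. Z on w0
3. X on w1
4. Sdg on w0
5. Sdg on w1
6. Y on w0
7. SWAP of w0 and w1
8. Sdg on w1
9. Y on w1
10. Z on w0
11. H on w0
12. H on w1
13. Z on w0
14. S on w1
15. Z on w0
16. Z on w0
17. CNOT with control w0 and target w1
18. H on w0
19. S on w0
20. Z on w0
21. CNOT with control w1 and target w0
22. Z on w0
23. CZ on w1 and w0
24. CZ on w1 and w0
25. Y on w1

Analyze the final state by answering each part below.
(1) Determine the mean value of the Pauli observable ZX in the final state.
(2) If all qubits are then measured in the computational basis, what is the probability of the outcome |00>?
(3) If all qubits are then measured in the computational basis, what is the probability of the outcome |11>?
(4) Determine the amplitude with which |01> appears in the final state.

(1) In the final state, ZX has expectation -1.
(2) The probability of measuring |00> is 1/4.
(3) Outcome |11> occurs with probability 1/4.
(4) The amplitude on |01> is sqrt(2)*(-1 + I)/4.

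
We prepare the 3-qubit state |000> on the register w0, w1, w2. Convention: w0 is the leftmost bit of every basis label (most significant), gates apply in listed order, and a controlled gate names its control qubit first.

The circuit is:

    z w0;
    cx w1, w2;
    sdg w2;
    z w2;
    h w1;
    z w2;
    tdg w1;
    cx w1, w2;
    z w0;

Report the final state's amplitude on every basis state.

After the circuit, the state carries amplitude sqrt(2)/2 on |000>, -sqrt(2)*exp(3*I*pi/4)/2 on |011>, and 0 on every other basis state.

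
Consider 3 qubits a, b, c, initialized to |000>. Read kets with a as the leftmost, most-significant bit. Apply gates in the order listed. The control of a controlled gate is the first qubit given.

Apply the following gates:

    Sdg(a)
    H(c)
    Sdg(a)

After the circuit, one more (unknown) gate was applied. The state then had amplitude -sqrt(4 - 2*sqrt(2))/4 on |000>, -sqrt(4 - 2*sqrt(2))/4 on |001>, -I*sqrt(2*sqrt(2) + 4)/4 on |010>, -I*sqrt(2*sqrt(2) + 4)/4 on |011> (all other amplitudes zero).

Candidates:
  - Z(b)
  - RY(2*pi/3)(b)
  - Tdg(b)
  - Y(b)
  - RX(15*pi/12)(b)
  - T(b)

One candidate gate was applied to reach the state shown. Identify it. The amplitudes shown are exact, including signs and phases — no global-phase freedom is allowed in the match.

The unique candidate consistent with the amplitudes is RX(15*pi/12)(b).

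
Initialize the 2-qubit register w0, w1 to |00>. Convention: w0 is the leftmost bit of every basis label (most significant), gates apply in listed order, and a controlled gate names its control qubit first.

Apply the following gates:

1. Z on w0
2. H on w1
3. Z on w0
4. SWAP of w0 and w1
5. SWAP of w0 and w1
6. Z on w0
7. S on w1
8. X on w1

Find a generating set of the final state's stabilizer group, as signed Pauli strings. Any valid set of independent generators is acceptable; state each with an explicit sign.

One valid set of independent stabilizer generators is -IY, +ZI (any independent generating set of the same group is equally correct). Key observation: the block from step 3 through step 6 cancels to the identity and can be dropped.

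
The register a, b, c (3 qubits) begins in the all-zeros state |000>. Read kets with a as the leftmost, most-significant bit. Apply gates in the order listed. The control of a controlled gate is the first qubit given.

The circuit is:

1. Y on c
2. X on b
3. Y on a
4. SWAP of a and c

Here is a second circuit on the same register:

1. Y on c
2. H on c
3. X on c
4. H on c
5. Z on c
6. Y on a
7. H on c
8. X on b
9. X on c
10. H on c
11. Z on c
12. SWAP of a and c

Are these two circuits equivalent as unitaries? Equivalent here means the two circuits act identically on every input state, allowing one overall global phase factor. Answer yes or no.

Yes, they are equivalent — the unitaries differ by at most a global phase.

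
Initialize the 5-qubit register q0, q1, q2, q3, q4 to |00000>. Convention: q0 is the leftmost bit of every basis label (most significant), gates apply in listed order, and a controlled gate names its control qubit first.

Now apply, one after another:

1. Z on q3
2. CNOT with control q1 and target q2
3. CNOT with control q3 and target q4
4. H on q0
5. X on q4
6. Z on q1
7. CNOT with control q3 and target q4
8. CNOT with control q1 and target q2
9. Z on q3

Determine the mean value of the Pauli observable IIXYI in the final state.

In the final state, IIXYI has expectation 0.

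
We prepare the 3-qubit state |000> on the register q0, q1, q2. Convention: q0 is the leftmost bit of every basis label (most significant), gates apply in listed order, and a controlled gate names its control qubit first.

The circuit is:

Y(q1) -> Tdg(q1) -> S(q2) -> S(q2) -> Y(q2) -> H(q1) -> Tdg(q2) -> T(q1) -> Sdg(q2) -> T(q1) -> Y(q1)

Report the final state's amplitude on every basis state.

After the circuit, the state carries amplitude -sqrt(2)/2 on |001>, sqrt(2)*I/2 on |011>, and 0 on every other basis state.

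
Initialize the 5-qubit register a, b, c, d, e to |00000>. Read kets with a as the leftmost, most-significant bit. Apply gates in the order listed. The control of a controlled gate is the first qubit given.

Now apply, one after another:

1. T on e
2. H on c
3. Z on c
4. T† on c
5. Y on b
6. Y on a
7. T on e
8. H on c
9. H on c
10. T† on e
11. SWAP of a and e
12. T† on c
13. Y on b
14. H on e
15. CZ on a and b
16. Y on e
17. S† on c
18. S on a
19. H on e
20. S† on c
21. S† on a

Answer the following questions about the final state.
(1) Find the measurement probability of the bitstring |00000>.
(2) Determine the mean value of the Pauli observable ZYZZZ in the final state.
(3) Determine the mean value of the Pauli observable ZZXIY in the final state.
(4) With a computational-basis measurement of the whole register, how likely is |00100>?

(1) The probability of measuring |00000> is 1/2.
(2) In the final state, ZYZZZ has expectation 0.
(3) The observable ZZXIY averages to 0.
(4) A full measurement returns |00100> with probability 1/2.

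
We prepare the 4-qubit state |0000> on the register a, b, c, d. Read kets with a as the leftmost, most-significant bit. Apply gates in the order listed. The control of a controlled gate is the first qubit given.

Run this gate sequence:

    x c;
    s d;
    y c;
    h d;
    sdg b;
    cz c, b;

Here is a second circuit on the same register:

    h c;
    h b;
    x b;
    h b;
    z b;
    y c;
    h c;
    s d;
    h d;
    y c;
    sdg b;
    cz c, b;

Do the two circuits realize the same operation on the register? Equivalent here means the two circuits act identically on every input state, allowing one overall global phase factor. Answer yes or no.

No — the two circuits implement different unitaries, even allowing a global phase.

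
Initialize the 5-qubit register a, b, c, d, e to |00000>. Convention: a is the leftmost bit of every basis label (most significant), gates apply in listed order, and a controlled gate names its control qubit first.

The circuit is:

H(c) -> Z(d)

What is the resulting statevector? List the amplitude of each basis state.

The resulting statevector has amplitude sqrt(2)/2 on |00000>, sqrt(2)/2 on |00100>, and 0 on every other basis state.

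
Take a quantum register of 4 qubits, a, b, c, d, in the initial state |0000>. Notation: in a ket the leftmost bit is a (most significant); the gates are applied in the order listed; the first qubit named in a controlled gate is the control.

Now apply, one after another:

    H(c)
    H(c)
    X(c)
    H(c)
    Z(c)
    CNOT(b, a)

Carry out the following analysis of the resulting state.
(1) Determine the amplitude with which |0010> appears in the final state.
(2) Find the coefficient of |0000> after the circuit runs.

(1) The final state's coefficient on |0010> equals sqrt(2)/2. Key observation: the block from step 2 through step 5 cancels to the identity and can be dropped.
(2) The final state's coefficient on |0000> equals sqrt(2)/2.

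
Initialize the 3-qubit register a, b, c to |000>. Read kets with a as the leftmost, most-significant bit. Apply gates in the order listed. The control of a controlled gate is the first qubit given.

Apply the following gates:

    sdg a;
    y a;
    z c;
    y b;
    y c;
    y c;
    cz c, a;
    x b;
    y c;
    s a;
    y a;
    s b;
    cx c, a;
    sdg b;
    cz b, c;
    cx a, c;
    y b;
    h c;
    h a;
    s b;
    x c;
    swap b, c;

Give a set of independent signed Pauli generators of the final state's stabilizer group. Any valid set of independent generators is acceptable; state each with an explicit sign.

The stabilizer group can be generated by -XII, +IXI, -IIZ, among other valid generating sets.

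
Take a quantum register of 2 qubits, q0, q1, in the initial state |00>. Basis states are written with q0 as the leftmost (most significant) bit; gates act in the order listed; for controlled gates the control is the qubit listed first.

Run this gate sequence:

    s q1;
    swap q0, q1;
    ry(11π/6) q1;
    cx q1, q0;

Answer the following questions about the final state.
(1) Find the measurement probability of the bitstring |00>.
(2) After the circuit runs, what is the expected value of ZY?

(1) A full measurement returns |00> with probability sqrt(3)/4 + 1/2.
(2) The observable ZY averages to 0.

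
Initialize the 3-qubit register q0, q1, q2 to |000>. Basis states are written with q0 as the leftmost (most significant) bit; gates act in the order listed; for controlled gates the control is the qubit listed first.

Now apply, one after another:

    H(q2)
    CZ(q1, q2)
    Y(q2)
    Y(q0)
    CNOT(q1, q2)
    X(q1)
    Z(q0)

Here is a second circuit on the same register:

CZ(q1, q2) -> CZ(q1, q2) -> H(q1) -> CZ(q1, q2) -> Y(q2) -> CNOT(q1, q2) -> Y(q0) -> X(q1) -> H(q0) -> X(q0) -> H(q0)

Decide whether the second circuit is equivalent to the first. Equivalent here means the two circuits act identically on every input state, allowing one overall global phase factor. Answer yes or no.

No — the two circuits implement different unitaries, even allowing a global phase.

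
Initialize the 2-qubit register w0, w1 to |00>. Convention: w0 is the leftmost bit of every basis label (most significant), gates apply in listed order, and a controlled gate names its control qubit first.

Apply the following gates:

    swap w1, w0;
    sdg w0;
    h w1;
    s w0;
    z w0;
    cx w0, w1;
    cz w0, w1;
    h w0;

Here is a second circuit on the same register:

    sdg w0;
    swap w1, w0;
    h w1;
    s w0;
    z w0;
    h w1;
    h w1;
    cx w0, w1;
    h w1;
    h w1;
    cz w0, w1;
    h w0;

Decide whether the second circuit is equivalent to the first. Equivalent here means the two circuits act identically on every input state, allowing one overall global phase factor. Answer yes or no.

No: there is an input state on which the two circuits produce genuinely different outputs (not merely differing by a phase).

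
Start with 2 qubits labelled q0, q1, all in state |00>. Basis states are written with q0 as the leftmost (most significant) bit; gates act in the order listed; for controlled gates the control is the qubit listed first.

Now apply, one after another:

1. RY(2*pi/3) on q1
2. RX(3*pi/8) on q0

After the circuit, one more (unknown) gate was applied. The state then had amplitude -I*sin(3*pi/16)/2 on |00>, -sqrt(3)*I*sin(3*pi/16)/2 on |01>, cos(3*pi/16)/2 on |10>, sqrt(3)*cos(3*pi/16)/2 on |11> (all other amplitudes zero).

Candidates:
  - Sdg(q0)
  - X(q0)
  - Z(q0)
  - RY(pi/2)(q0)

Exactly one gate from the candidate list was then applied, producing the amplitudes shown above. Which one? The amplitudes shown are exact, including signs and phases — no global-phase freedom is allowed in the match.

It was X(q0) that produced the state shown.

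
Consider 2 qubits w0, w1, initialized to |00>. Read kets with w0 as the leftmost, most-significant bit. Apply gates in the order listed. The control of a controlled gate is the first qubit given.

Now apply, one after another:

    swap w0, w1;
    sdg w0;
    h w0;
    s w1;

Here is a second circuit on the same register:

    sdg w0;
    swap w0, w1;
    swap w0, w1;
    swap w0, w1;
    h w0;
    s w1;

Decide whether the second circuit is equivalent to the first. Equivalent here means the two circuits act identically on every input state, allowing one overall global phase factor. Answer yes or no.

No — the two circuits implement different unitaries, even allowing a global phase.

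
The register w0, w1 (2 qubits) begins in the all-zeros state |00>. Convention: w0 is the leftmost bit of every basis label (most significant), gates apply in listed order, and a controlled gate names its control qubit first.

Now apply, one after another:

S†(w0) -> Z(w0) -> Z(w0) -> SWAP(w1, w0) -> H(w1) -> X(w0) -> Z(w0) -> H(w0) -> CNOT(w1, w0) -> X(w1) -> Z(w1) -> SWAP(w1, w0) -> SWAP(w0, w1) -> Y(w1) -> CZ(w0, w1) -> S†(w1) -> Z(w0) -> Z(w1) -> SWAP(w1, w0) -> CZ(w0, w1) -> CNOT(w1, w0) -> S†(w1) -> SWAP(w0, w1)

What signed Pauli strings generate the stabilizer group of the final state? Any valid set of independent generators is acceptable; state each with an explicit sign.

The final state is stabilized by the group generated by -XZ, -ZY; other independent generating sets are equally valid.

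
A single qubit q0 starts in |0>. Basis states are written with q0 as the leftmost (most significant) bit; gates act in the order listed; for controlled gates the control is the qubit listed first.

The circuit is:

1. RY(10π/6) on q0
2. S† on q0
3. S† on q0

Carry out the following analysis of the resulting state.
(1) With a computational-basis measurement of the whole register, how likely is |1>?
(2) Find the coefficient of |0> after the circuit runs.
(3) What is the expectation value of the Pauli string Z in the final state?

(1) A full measurement returns |1> with probability 1/4.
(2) The amplitude on |0> is -sqrt(3)/2.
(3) The observable Z averages to 1/2.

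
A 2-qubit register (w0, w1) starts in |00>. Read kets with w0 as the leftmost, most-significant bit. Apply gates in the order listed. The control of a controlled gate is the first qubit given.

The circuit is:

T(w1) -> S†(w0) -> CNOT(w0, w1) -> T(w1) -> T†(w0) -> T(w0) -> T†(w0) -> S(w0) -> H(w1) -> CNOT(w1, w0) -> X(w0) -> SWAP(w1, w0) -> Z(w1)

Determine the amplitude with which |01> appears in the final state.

The amplitude on |01> is -sqrt(2)/2.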